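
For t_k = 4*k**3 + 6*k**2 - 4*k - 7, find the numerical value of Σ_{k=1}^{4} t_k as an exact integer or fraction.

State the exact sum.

Σ = 512

Step 1: r(k) = (4*k**3 + 18*k**2 + 20*k - 1)/(4*k**3 + 6*k**2 - 4*k - 7).
Gosper form: A/B · C(k+1)/C(k) with A=1, B=1, C=k**3 + 3*k**2/2 - k - 7/4.
Need (1)·f(k+1) − (1)·f(k) = k**3 + 3*k**2/2 - k - 7/4.
Degrees (0,0,3) ⇒ d ≤ 4.
Coefficient equations give f(k) = k*(k**3 - 4*k - 4)/4.
Then R = B(k−1)f/C = k*(k**3 - 4*k - 4)/(4*k**3 + 6*k**2 - 4*k - 7), so s_k = R(k)·t_k = k*(k**3 - 4*k - 4).
Δs = 4*k**3 + 6*k**2 - 4*k - 7, as required.
Sum = s_(5) − s_(1); s_(5) = 505, s_(1) = -7 ⇒ 512.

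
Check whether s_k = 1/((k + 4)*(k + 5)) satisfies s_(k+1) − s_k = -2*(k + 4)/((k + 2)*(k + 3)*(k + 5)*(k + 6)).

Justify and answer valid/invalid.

s_(k+1) = 1/((k + 5)*(k + 6))
s_(k+1) − s_k = -2/(k**3 + 15*k**2 + 74*k + 120)
(s_(k+1) − s_k) − t_k = 2*(3*k + 10)/(k**5 + 20*k**4 + 155*k**3 + 580*k**2 + 1044*k + 720)

Invalid: residual 2*(3*k + 10)/(k**5 + 20*k**4 + 155*k**3 + 580*k**2 + 1044*k + 720) ≠ 0.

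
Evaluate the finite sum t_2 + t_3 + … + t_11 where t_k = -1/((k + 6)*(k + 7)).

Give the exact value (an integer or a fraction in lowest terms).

Σ = -5/72

t_(k+1)/t_k = (k + 6)/(k + 8).
Factor: A=k + 6; B=k + 8; C=1.
Key eq: (k + 6)·f(k+1) = (k + 7)·f(k) + (1).
Degrees (1,1,0) ⇒ d ≤ 1.
Solving with deg f ≤ 1: f(k) = k/6.
Get s_k = R·t_k = -k/(6*k + 36) with R(k) = B(k−1)f(k)/C(k) = k*(k + 7)/6.
Verify: -1/(k**2 + 13*k + 42) matches t_k.
Σ_(k=2)^(11) t_k = s_(12) − s_(2) = -1/9 − (-1/24) = -5/72.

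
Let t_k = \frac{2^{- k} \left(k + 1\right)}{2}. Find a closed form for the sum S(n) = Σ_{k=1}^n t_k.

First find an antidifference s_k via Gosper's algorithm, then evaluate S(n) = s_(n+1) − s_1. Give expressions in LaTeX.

Step 1: r(k) = (k + 2)/(2*(k + 1)).
Gosper form: A/B · C(k+1)/C(k) with A=1/2, B=1, C=k + 1.
f must satisfy (1/2)·f(k+1) − (1)·f(k) = k + 1.
Degrees (0,0,1) ⇒ d ≤ 1.
Solve for f: f(k) = -2*(k + 2) (degree 1 ≤ 1).
Get s_k = R·t_k = (-k - 2)/2**k with R(k) = B(k−1)f(k)/C(k) = -2*(k + 2)/(k + 1).
s_(k+1) − s_k = (k + 1)/(2*2**k) = t_k.
Σ_(k=1)^n t_k = s_(n+1) − s_(1) = (2**(-n - 1)*(-n - 3)) − (-3/2), i.e. 2**(-n - 1)*(3*2**n - n - 3).

S(n) = 2^{- n - 1} \left(3 \cdot 2^{n} - n - 3\right)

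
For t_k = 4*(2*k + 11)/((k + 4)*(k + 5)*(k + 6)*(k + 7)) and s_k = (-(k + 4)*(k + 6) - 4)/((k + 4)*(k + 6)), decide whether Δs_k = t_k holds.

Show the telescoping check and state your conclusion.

s_(k+1) = (-(k + 5)*(k + 7) - 4)/((k + 5)*(k + 7))
s_(k+1) − s_k = 4*(2*k + 11)/(k**4 + 22*k**3 + 179*k**2 + 638*k + 840)
(s_(k+1) − s_k) − t_k = 0

Valid: the claim telescopes to t_k.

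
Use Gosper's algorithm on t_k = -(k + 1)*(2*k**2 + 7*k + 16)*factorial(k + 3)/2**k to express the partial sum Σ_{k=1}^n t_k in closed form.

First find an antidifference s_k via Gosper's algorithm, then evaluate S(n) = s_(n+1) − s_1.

S(n) = 120 - 2*n**2*factorial(n + 4)/2**n - 5*n*factorial(n + 4)/2**n - 5*factorial(n + 4)/2**n

Ratio r(k) = (k + 2)*(k + 4)*(7*k + 2*(k + 1)**2 + 23)/(2*(k + 1)*(2*k**2 + 7*k + 16)).
A = k/2 + 2, B = 1, C = k**3 + 9*k**2/2 + 23*k/2 + 8.
Need (k/2 + 2)·f(k+1) − (1)·f(k) = k**3 + 9*k**2/2 + 23*k/2 + 8.
Degrees (1,0,3) ⇒ d ≤ 2.
Match coefficients ⇒ f(k) = 2*k**2 + k + 2.
So s_k = (B(k−1)f/C)·t_k = (2*(2*k**2 + k + 2)/((k + 1)*(2*k**2 + 7*k + 16)))·t_k = -2**(1 - k)*(2*k**2 + k + 2)*factorial(k + 3).
s_(k+1) − s_k = -(k + 1)*(2*k**2 + 7*k + 16)*factorial(k + 3)/2**k = t_k.
Evaluate: s_(n+1) = -(2*n**2 + 5*n + 5)*factorial(n + 4)/2**n; subtract s_(1) = -120 ⇒ S(n) = 120 - 2*n**2*factorial(n + 4)/2**n - 5*n*factorial(n + 4)/2**n - 5*factorial(n + 4)/2**n.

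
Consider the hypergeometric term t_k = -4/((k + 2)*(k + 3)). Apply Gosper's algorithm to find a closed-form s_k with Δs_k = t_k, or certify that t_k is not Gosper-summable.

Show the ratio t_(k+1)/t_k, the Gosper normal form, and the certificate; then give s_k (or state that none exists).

Ratio r(k) = (k + 2)/(k + 4).
So A=k + 2 and B=k + 4, with C=1.
Need (k + 2)·f(k+1) − (k + 3)·f(k) = 1.
Bound: deg f ≤ 1.
A polynomial solution: f(k) = k/2.
Certificate R = B(k−1)f/C = k*(k + 3)/2 gives s_k = -2*k/(k + 2).
Verify: -4/(k**2 + 5*k + 6) matches t_k.

s_k = -2*k/(k + 2)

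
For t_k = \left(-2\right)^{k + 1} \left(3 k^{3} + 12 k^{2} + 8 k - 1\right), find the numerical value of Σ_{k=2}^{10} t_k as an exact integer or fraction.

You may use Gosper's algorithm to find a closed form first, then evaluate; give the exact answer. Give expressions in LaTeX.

Σ = -6348888

t_(k+1)/t_k = 2*(-3*k**3 - 21*k**2 - 41*k - 22)/(3*k**3 + 12*k**2 + 8*k - 1).
Normal form (A,B,C) = (-2, 1, k**3 + 4*k**2 + 8*k/3 - 1/3).
Solve (-2)·f(k+1) − (1)·f(k) = k**3 + 4*k**2 + 8*k/3 - 1/3.
deg f ≤ 3 (via 0,0,3).
Solving with deg f ≤ 3: f(k) = -(k - 1)*(k**2 + 3*k + 1)/3.
Get s_k = R·t_k = (-2)**(k + 1)*(-k**3 - 2*k**2 + 2*k + 1) with R(k) = B(k−1)f(k)/C(k) = -(k - 1)*(k**2 + 3*k + 1)/((k + 1)*(3*k**2 + 9*k - 1)).
Verify: (-2)**(k + 1)*(3*k**3 + 12*k**2 + 8*k - 1) matches t_k.
Telescoping: Σ = s_(11) − s_(2) = -6348800 − (88) = -6348888.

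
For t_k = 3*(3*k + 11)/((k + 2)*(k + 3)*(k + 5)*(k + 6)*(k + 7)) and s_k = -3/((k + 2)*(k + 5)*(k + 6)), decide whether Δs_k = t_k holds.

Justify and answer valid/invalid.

valid; difference matches t_k

s_(k+1) = -3/((k + 3)*(k + 6)*(k + 7))
s_(k+1) − s_k = 3*(3*k + 11)/(k**5 + 23*k**4 + 203*k**3 + 853*k**2 + 1692*k + 1260)
(s_(k+1) − s_k) − t_k = 0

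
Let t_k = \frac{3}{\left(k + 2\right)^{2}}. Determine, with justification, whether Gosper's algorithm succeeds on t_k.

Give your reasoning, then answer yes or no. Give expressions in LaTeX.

t_(k+1)/t_k = (k + 2)**2/(k + 3)**2.
Factor: A=k**2 + 4*k + 4; B=k**2 + 6*k + 9; C=1.
f must satisfy (k**2 + 4*k + 4)·f(k+1) − (k**2 + 4*k + 4)·f(k) = 1.
From deg A=2, deg B=2, deg C=0: d=0.
Generic f = c0 gives residual -1; -1 = 0 cannot hold, so t_k is not Gosper-summable.

No; the coefficient equations for f are inconsistent.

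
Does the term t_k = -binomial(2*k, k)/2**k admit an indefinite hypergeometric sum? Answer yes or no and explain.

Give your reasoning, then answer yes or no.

No. Not Gosper-summable.

Compute t_(k+1)/t_k: get (2*k + 1)/(k + 1).
Normal form (A,B,C) = (2*k + 1, k + 1, 1).
Key eq: (2*k + 1)·f(k+1) = (k)·f(k) + (1).
d = -1 from the (1,1,0) case.
deg f ≤ -1 is impossible — no certificate.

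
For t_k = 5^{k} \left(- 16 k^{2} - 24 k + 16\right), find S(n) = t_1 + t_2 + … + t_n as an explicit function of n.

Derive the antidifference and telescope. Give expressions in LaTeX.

The ratio is 5*(2*k**2 + 7*k + 3)/(2*k**2 + 3*k - 2).
A = 5, B = 1, C = k**2 + 3*k/2 - 1.
Solve (5)·f(k+1) − (1)·f(k) = k**2 + 3*k/2 - 1.
Bound: deg f ≤ 2.
A polynomial solution: f(k) = (k**2 - k - 1)/4.
R(k) = B(k−1)·f(k)/C(k) = (k**2 - k - 1)/(2*(k + 2)*(2*k - 1)); s_k = R·t_k = 4*5**k*(-k**2 + k + 1).
Check: Δs_k = 5**k*(-16*k**2 - 24*k + 16). ✓
s_(n+1) = 20*5**n*(-n**2 - n + 1) and s_(1) = 20, so S(n) = -20*5**n*n**2 - 20*5**n*n + 20*5**n - 20.

S(n) = - 20 \cdot 5^{n} n^{2} - 20 \cdot 5^{n} n + 20 \cdot 5^{n} - 20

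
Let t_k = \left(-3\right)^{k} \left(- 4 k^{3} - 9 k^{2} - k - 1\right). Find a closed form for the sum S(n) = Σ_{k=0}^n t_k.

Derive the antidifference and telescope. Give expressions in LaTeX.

S(n) = - 3 \left(-3\right)^{n} n^{3} - 9 \left(-3\right)^{n} n^{2} - 3 \left(-3\right)^{n} n - 1

Compute t_(k+1)/t_k: get 3*(-4*k**3 - 21*k**2 - 31*k - 15)/(4*k**3 + 9*k**2 + k + 1).
Take A(k)=-3, B(k)=1, C(k)=k**3 + 9*k**2/4 + k/4 + 1/4.
Set up (-3)·f(k+1) − (1)·f(k) − (k**3 + 9*k**2/4 + k/4 + 1/4) = 0.
From deg A=0, deg B=0, deg C=3: d=3.
A polynomial solution: f(k) = -(k - 1)*(k**2 + k - 1)/4.
Then R = B(k−1)f/C = -(k - 1)*(k**2 + k - 1)/(4*k**3 + 9*k**2 + k + 1), so s_k = R(k)·t_k = (-3)**k*(k**3 - 2*k + 1).
Check: Δs_k = (-3)**k*(-k**3 + 8*k - 3*(k + 1)**3 + 2). ✓
Telescope: S(n) = s_(n+1) − s_(0) = 3*(-3)**n*n*(-n**2 - 3*n - 1) − (1) = -3*(-3)**n*n**3 - 9*(-3)**n*n**2 - 3*(-3)**n*n - 1.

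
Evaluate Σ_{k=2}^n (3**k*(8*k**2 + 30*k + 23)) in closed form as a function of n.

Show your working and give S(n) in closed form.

S(n) = 12*3**n*n**2 + 33*3**n*n + 24*3**n - 207

Compute t_(k+1)/t_k: get 3*(8*k**2 + 46*k + 61)/(8*k**2 + 30*k + 23).
Gosper form: A/B · C(k+1)/C(k) with A=3, B=1, C=k**2 + 15*k/4 + 23/8.
Solve (3)·f(k+1) − (1)·f(k) = k**2 + 15*k/4 + 23/8.
Bound: deg f ≤ 2.
Solving with deg f ≤ 2: f(k) = (4*k**2 + 3*k + 1)/8.
Get s_k = R·t_k = 3**k*(4*k**2 + 3*k + 1) with R(k) = B(k−1)f(k)/C(k) = (4*k**2 + 3*k + 1)/(8*k**2 + 30*k + 23).
s_(k+1) − s_k = 3**k*(8*k**2 + 30*k + 23) = t_k.
Telescope: S(n) = s_(n+1) − s_(2) = 3**(n + 1)*(4*n**2 + 11*n + 8) − (207) = 12*3**n*n**2 + 33*3**n*n + 24*3**n - 207.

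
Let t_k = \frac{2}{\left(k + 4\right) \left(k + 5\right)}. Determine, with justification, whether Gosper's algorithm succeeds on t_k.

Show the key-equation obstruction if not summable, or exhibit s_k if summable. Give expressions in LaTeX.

Yes. s_k = \frac{k}{2 \left(k + 4\right)}.

Step 1: r(k) = (k + 4)/(k + 6).
Normal form (A,B,C) = (k + 4, k + 6, 1).
Need (k + 4)·f(k+1) − (k + 5)·f(k) = 1.
d = 1 from the (1,1,0) case.
Solve for f: f(k) = k/4 (degree 1 ≤ 1).
Get s_k = R·t_k = k/(2*(k + 4)) with R(k) = B(k−1)f(k)/C(k) = k*(k + 5)/4.
Verify: 2/(k**2 + 9*k + 20) matches t_k.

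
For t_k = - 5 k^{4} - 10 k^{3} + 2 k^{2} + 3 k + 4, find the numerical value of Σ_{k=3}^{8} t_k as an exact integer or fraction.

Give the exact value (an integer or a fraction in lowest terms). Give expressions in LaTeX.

Σ = -56124

Compute t_(k+1)/t_k: get (5*k**4 + 30*k**3 + 58*k**2 + 43*k + 6)/(5*k**4 + 10*k**3 - 2*k**2 - 3*k - 4).
Factor: A=1; B=1; C=k**4 + 2*k**3 - 2*k**2/5 - 3*k/5 - 4/5.
Key eq: (1)·f(k+1) = (1)·f(k) + (k**4 + 2*k**3 - 2*k**2/5 - 3*k/5 - 4/5).
deg f ≤ 5 (via 0,0,4).
Solving with deg f ≤ 5: f(k) = k*(k**4 - 4*k**2 + 2*k - 3)/5.
Certificate R = B(k−1)f/C = k*(k**4 - 4*k**2 + 2*k - 3)/(5*k**4 + 10*k**3 - 2*k**2 - 3*k - 4) gives s_k = k*(-k**4 + 4*k**2 - 2*k + 3).
Verify: -5*k**4 - 10*k**3 + 2*k**2 + 3*k + 4 matches t_k.
Telescoping: Σ = s_(9) − s_(3) = -56268 − (-144) = -56124.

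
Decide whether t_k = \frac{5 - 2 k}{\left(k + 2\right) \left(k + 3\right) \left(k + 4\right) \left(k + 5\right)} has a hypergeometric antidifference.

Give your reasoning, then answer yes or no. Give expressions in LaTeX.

Ratio r(k) = (k + 2)*(2*k - 3)/((k + 6)*(2*k - 5)).
Take A(k)=k + 2, B(k)=k + 6, C(k)=k - 5/2.
Key eq: (k + 2)·f(k+1) = (k + 5)·f(k) + (k - 5/2).
d = 3 from the (1,1,1) case.
Solve for f: f(k) = -k*(k**2 + 9*k + 50)/48 (degree 3 ≤ 3).
R(k) = B(k−1)·f(k)/C(k) = -k*(k + 5)*(k**2 + 9*k + 50)/(24*(2*k - 5)); s_k = R·t_k = k*(k**2 + 9*k + 50)/(24*(k + 2)*(k + 3)*(k + 4)).
s_(k+1) − s_k = (5 - 2*k)/(k**4 + 14*k**3 + 71*k**2 + 154*k + 120) = t_k.

Yes. s_k = \frac{k \left(k^{2} + 9 k + 50\right)}{24 \left(k + 2\right) \left(k + 3\right) \left(k + 4\right)}.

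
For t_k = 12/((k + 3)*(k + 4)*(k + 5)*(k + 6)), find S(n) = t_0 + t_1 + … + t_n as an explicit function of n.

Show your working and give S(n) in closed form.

S(n) = (n**3 + 15*n**2 + 74*n + 60)/(15*(n**3 + 15*n**2 + 74*n + 120))

Step 1: r(k) = (k + 3)/(k + 7).
Factor: A=k + 3; B=k + 7; C=1.
f must satisfy (k + 3)·f(k+1) − (k + 6)·f(k) = 1.
d = 3 from the (1,1,0) case.
A polynomial solution: f(k) = k*(k**2 + 12*k + 47)/180.
So s_k = (B(k−1)f/C)·t_k = (k*(k + 6)*(k**2 + 12*k + 47)/180)·t_k = k*(k**2 + 12*k + 47)/(15*(k + 3)*(k + 4)*(k + 5)).
s_(k+1) − s_k = 12/(k**4 + 18*k**3 + 119*k**2 + 342*k + 360) = t_k.
s_(n+1) = (n**3 + 15*n**2 + 74*n + 60)/(15*(n**3 + 15*n**2 + 74*n + 120)) and s_(0) = 0, so S(n) = (n**3 + 15*n**2 + 74*n + 60)/(15*(n**3 + 15*n**2 + 74*n + 120)).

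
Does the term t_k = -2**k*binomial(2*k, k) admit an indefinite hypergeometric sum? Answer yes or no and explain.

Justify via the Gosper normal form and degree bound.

No; the degree bound rules out any f.

t_(k+1)/t_k = 4*(2*k + 1)/(k + 1).
So A=8*k + 4 and B=k + 1, with C=1.
Solve (8*k + 4)·f(k+1) − (k)·f(k) = 1.
From deg A=1, deg B=1, deg C=0: d=-1.
deg f ≤ -1 is impossible — no certificate.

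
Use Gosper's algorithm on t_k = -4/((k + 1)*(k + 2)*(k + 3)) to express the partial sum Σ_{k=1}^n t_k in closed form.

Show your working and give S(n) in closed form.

S(n) = n*(-n - 5)/(3*(n**2 + 5*n + 6))

r(k) = (k + 1)/(k + 4) after simplifying.
Factor: A=k + 1; B=k + 4; C=1.
Set up (k + 1)·f(k+1) − (k + 3)·f(k) − (1) = 0.
Bound: deg f ≤ 2.
Coefficient equations give f(k) = k*(k + 3)/4.
Certificate R = B(k−1)f/C = k*(k + 3)**2/4 gives s_k = k*(-k - 3)/((k + 1)*(k + 2)).
Verify: -4/(k**3 + 6*k**2 + 11*k + 6) matches t_k.
s_(n+1) = (-n**2 - 5*n - 4)/(n**2 + 5*n + 6) and s_(1) = -2/3, so S(n) = n*(-n - 5)/(3*(n**2 + 5*n + 6)).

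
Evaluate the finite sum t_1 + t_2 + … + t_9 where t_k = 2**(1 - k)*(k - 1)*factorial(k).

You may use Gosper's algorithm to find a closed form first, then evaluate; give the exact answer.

Step 1: r(k) = k*(k + 1)/(2*(k - 1)).
Normal form (A,B,C) = (k/2 + 1/2, 1, k - 1).
Key eq: (k/2 + 1/2)·f(k+1) = (1)·f(k) + (k - 1).
From deg A=1, deg B=0, deg C=1: d=0.
Solving with deg f ≤ 0: f(k) = 2.
Get s_k = R·t_k = 2**(2 - k)*factorial(k) with R(k) = B(k−1)f(k)/C(k) = 2/(k - 1).
Δs = 2**(1 - k)*(k - 1)*factorial(k), as required.
Evaluate s at k=10 and k=1: 14175 and 2; difference 14173.

Σ = 14173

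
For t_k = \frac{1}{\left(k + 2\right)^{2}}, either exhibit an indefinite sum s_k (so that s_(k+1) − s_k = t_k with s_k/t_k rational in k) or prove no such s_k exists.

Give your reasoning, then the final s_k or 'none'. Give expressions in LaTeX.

Ratio r(k) = (k + 2)**2/(k + 3)**2.
A = k**2 + 4*k + 4, B = k**2 + 6*k + 9, C = 1.
f must satisfy (k**2 + 4*k + 4)·f(k+1) − (k**2 + 4*k + 4)·f(k) = 1.
From deg A=2, deg B=2, deg C=0: d=0.
Write f(k) = c0. Then LHS − RHS = -1, requiring -1 = 0: contradictory. No certificate.

not Gosper-summable; s_k does not exist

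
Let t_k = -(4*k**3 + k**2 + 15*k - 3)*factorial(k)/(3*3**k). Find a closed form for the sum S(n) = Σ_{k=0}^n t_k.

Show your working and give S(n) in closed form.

S(n) = (12*3**n - 4*n**3*factorial(n) - 13*n**2*factorial(n) - 18*n*factorial(n) - 9*factorial(n))/(3*3**n)

Ratio r(k) = (k + 1)*(15*k + 4*(k + 1)**3 + (k + 1)**2 + 12)/(3*(4*k**3 + k**2 + 15*k - 3)).
Factor: A=k/3 + 1/3; B=1; C=k**3 + k**2/4 + 15*k/4 - 3/4.
Need (k/3 + 1/3)·f(k+1) − (1)·f(k) = k**3 + k**2/4 + 15*k/4 - 3/4.
d = 2 from the (1,0,3) case.
A polynomial solution: f(k) = 3*(4*k**2 + k + 4)/4.
So s_k = (B(k−1)f/C)·t_k = (3*(4*k**2 + k + 4)/(4*k**3 + k**2 + 15*k - 3))·t_k = -(4*k**2 + k + 4)*factorial(k)/3**k.
Check: Δs_k = -(4*k**3 + k**2 + 15*k - 3)*factorial(k)/(3*3**k). ✓
Σ_(k=0)^n t_k = s_(n+1) − s_(0) = (-3**(-n - 1)*(4*n**2 + 9*n + 9)*factorial(n + 1)) − (-4), i.e. (12*3**n - 4*n**3*factorial(n) - 13*n**2*factorial(n) - 18*n*factorial(n) - 9*factorial(n))/(3*3**n).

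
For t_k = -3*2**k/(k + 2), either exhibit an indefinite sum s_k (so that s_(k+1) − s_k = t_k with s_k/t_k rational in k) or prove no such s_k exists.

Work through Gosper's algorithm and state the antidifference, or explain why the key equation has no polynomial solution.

not Gosper-summable; s_k does not exist

r(k) = 2*(k + 2)/(k + 3) after simplifying.
A = 2*k + 4, B = k + 3, C = 1.
Set up (2*k + 4)·f(k+1) − (k + 2)·f(k) − (1) = 0.
Degrees (1,1,0) ⇒ d ≤ -1.
deg f ≤ -1 is impossible — no certificate.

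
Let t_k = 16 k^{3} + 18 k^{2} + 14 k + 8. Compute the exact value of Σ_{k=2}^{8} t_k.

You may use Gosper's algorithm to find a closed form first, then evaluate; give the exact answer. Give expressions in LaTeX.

Σ = 24920

Ratio r(k) = (8*k**3 + 33*k**2 + 49*k + 28)/(8*k**3 + 9*k**2 + 7*k + 4).
So A=1 and B=1, with C=k**3 + 9*k**2/8 + 7*k/8 + 1/2.
Need (1)·f(k+1) − (1)·f(k) = k**3 + 9*k**2/8 + 7*k/8 + 1/2.
d = 4 from the (0,0,3) case.
Coefficient equations give f(k) = k*(2*k**3 - k**2 + k + 2)/8.
R(k) = B(k−1)·f(k)/C(k) = k*(2*k**3 - k**2 + k + 2)/(8*k**3 + 9*k**2 + 7*k + 4); s_k = R·t_k = 2*k*(2*k**3 - k**2 + k + 2).
Δs = 16*k**3 + 18*k**2 + 14*k + 8, as required.
Sum = s_(9) − s_(2); s_(9) = 24984, s_(2) = 64 ⇒ 24920.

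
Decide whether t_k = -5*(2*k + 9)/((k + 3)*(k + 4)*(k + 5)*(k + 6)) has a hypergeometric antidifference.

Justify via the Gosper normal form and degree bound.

Yes. s_k = k*(-k - 8)/(3*(k**2 + 8*k + 15)).

r(k) = (k + 3)*(2*k + 11)/((k + 7)*(2*k + 9)) after simplifying.
Gosper form: A/B · C(k+1)/C(k) with A=k + 3, B=k + 7, C=k + 9/2.
Solve (k + 3)·f(k+1) − (k + 6)·f(k) = k + 9/2.
Bound: deg f ≤ 3.
A polynomial solution: f(k) = k*(k + 4)*(k + 8)/30.
So s_k = (B(k−1)f/C)·t_k = (k*(k + 4)*(k + 6)*(k + 8)/(15*(2*k + 9)))·t_k = k*(-k - 8)/(3*(k**2 + 8*k + 15)).
Check: Δs_k = 5*(-2*k - 9)/(k**4 + 18*k**3 + 119*k**2 + 342*k + 360). ✓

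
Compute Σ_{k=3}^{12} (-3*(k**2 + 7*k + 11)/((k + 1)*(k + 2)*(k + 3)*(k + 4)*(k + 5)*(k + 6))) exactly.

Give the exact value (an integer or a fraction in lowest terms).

Σ = -5/1008

r(k) = (k + 1)*(7*k + (k + 1)**2 + 18)/((k + 7)*(k**2 + 7*k + 11)) after simplifying.
A = k + 1, B = k + 7, C = k**2 + 7*k + 11.
Set up (k + 1)·f(k+1) − (k + 6)·f(k) − (k**2 + 7*k + 11) = 0.
From deg A=1, deg B=1, deg C=2: d=5.
A polynomial solution: f(k) = k*(k + 2)*(k + 4)*(k**2 + 9*k + 23)/45.
Then R = B(k−1)f/C = k*(k + 2)*(k + 4)*(k + 6)*(k**2 + 9*k + 23)/(45*(k**2 + 7*k + 11)), so s_k = R(k)·t_k = k*(-k**2 - 9*k - 23)/(15*(k**3 + 9*k**2 + 23*k + 15)).
Check: Δs_k = 3*(-k**2 - 7*k - 11)/(k**6 + 21*k**5 + 175*k**4 + 735*k**3 + 1624*k**2 + 1764*k + 720). ✓
Evaluate s at k=13 and k=3: -1339/20160 and -59/960; difference -5/1008.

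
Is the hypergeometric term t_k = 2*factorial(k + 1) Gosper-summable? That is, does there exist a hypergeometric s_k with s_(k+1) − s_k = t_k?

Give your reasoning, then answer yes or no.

No. Not Gosper-summable.

r(k) = k + 2 after simplifying.
Factor: A=k + 2; B=1; C=1.
Key eq: (k + 2)·f(k+1) = (1)·f(k) + (1).
Bound: deg f ≤ -1.
Negative degree bound (-1): no f exists, t_k not Gosper-summable.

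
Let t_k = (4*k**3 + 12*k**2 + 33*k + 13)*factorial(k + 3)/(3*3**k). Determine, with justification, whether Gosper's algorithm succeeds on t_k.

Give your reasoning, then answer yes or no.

Step 1: r(k) = (4*k**4 + 40*k**3 + 165*k**2 + 338*k + 248)/(3*(4*k**3 + 12*k**2 + 33*k + 13)).
Take A(k)=k/3 + 4/3, B(k)=1, C(k)=k**3 + 3*k**2 + 33*k/4 + 13/4.
Need (k/3 + 4/3)·f(k+1) − (1)·f(k) = k**3 + 3*k**2 + 33*k/4 + 13/4.
Bound: deg f ≤ 2.
A polynomial solution: f(k) = 3*(4*k**2 - 3)/4.
Certificate R = B(k−1)f/C = 3*(4*k**2 - 3)/(4*k**3 + 12*k**2 + 33*k + 13) gives s_k = (4*k**2 - 3)*factorial(k + 3)/3**k.
Check: Δs_k = (4*k**3 + 12*k**2 + 33*k + 13)*factorial(k + 3)/(3*3**k). ✓

Yes. s_k = (4*k**2 - 3)*factorial(k + 3)/3**k.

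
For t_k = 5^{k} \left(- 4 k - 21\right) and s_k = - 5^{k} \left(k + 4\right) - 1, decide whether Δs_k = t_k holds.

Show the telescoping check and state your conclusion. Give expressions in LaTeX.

s_(k+1) = -5*5**k*(k + 5) - 1
s_(k+1) − s_k = 5**k*(-4*k - 21)
(s_(k+1) − s_k) − t_k = 0

valid (s_(k+1) − s_k reduces to t_k)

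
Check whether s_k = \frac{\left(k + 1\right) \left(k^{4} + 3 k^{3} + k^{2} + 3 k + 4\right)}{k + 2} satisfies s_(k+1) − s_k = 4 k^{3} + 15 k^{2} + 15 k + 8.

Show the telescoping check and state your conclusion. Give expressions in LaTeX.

Invalid: residual \frac{- 3 k^{4} - 20 k^{3} - 44 k^{2} - 35 k - 12}{k^{2} + 5 k + 6} ≠ 0.

s_(k+1) = (k**5 + 9*k**4 + 30*k**3 + 50*k**2 + 48*k + 24)/(k + 3)
s_(k+1) − s_k = (4*k**5 + 32*k**4 + 94*k**3 + 129*k**2 + 95*k + 36)/(k**2 + 5*k + 6)
(s_(k+1) − s_k) − t_k = (-3*k**4 - 20*k**3 - 44*k**2 - 35*k - 12)/(k**2 + 5*k + 6)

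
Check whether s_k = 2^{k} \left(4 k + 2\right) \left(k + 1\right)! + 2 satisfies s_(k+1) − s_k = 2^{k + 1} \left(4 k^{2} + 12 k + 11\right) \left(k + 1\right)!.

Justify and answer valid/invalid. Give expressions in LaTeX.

s_(k+1) = 2**(k + 1)*(4*k + 6)*factorial(k + 2) + 2
s_(k+1) − s_k = 2**(k + 1)*(4*k**2 + 12*k + 11)*factorial(k + 1)
(s_(k+1) − s_k) − t_k = 0

valid; difference matches t_k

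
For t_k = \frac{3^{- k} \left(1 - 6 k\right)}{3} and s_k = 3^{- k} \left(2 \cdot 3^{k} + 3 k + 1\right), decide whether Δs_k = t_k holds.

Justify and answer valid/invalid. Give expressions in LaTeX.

s_(k+1) = 2 + k/3**k + 4/(3*3**k)
s_(k+1) − s_k = (1 - 6*k)/(3*3**k)
(s_(k+1) − s_k) − t_k = 0

Valid — Δs_k = t_k.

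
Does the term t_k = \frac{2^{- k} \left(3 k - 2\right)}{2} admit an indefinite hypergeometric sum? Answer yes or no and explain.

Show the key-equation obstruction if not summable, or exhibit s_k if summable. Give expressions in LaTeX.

Step 1: r(k) = (3*k + 1)/(2*(3*k - 2)).
Normal form (A,B,C) = (1/2, 1, k - 2/3).
f must satisfy (1/2)·f(k+1) − (1)·f(k) = k - 2/3.
Bound: deg f ≤ 1.
Solve for f: f(k) = -2*(3*k + 1)/3 (degree 1 ≤ 1).
Certificate R = B(k−1)f/C = -2*(3*k + 1)/(3*k - 2) gives s_k = (-3*k - 1)/2**k.
Verify: (3*k - 2)/(2*2**k) matches t_k.

Yes. s_k = 2^{- k} \left(- 3 k - 1\right).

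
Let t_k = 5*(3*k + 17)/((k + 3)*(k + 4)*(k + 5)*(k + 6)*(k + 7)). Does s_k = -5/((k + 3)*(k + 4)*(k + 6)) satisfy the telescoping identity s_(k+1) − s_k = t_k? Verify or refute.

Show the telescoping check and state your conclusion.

valid; difference matches t_k

s_(k+1) = -5/((k + 4)*(k + 5)*(k + 7))
s_(k+1) − s_k = 5*(3*k + 17)/(k**5 + 25*k**4 + 245*k**3 + 1175*k**2 + 2754*k + 2520)
(s_(k+1) − s_k) − t_k = 0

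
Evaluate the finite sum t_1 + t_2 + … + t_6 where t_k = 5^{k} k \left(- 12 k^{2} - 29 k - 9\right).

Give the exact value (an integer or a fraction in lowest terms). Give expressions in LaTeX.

Σ = -65625000

Ratio r(k) = 5*(12*k**3 + 65*k**2 + 103*k + 50)/(k*(12*k**2 + 29*k + 9)).
Gosper form: A/B · C(k+1)/C(k) with A=5, B=1, C=k**3 + 29*k**2/12 + 3*k/4.
Need (5)·f(k+1) − (1)·f(k) = k**3 + 29*k**2/12 + 3*k/4.
d = 3 from the (0,0,3) case.
A polynomial solution: f(k) = k*(k - 1)*(3*k - 1)/12.
So s_k = (B(k−1)f/C)·t_k = ((k - 1)*(3*k - 1)/(12*k**2 + 29*k + 9))·t_k = 5**k*k*(-3*k**2 + 4*k - 1).
Δs = 5**k*k*(-12*k**2 - 29*k - 9), as required.
Telescoping: Σ = s_(7) − s_(1) = -65625000 − (0) = -65625000.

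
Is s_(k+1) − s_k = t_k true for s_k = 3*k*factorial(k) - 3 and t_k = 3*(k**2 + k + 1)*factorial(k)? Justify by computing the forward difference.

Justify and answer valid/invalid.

s_(k+1) = 3*(k + 1)*factorial(k + 1) - 3
s_(k+1) − s_k = 3*(k**2 + k + 1)*factorial(k)
(s_(k+1) − s_k) − t_k = 0

valid; difference matches t_k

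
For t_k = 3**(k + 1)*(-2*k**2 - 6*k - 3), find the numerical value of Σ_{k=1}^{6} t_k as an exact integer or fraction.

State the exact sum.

Σ = -321480

Compute t_(k+1)/t_k: get 3*(2*k**2 + 10*k + 11)/(2*k**2 + 6*k + 3).
A = 3, B = 1, C = k**2 + 3*k + 3/2.
Key eq: (3)·f(k+1) = (1)·f(k) + (k**2 + 3*k + 3/2).
Degrees (0,0,2) ⇒ d ≤ 2.
Solve for f: f(k) = k**2/2 (degree 2 ≤ 2).
R(k) = B(k−1)·f(k)/C(k) = k**2/(2*k**2 + 6*k + 3); s_k = R·t_k = -3**(k + 1)*k**2.
Verify: 3**(k + 1)*(k**2 - 3*(k + 1)**2) matches t_k.
Σ_(k=1)^(6) t_k = s_(7) − s_(1) = -321489 − (-9) = -321480.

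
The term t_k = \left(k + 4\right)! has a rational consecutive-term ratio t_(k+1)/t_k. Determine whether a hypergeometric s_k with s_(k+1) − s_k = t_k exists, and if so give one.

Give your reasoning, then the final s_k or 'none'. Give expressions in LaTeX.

not Gosper-summable; s_k does not exist

r(k) = k + 5 after simplifying.
Gosper form: A/B · C(k+1)/C(k) with A=k + 5, B=1, C=1.
Key eq: (k + 5)·f(k+1) = (1)·f(k) + (1).
From deg A=1, deg B=0, deg C=0: d=-1.
deg f ≤ -1 is impossible — no certificate.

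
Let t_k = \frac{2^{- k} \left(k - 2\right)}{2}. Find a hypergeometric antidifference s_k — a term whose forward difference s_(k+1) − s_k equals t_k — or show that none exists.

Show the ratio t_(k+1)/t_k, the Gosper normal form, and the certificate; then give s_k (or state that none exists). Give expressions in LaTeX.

The ratio is (k - 1)/(2*(k - 2)).
A = 1/2, B = 1, C = k - 2.
Set up (1/2)·f(k+1) − (1)·f(k) − (k - 2) = 0.
Degrees (0,0,1) ⇒ d ≤ 1.
Coefficient equations give f(k) = -2*(k - 1).
R(k) = B(k−1)·f(k)/C(k) = -2*(k - 1)/(k - 2); s_k = R·t_k = (1 - k)/2**k.
Verify: (k - 2)/(2*2**k) matches t_k.

s_k = 2^{- k} \left(1 - k\right)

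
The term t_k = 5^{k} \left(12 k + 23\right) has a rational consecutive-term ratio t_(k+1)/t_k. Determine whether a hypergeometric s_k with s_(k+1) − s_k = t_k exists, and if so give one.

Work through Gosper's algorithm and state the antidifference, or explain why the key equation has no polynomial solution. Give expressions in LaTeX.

t_(k+1)/t_k = 5*(12*k + 35)/(12*k + 23).
A = 5, B = 1, C = k + 23/12.
Need (5)·f(k+1) − (1)·f(k) = k + 23/12.
Degrees (0,0,1) ⇒ d ≤ 1.
A polynomial solution: f(k) = (3*k + 2)/12.
Then R = B(k−1)f/C = (3*k + 2)/(12*k + 23), so s_k = R(k)·t_k = 5**k*(3*k + 2).
s_(k+1) − s_k = 5**k*(12*k + 23) = t_k.

s_k = 5^{k} \left(3 k + 2\right)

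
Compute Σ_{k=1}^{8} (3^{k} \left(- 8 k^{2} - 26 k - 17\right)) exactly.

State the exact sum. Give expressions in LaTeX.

Σ = -6574104

Step 1: r(k) = 3*(8*k**2 + 42*k + 51)/(8*k**2 + 26*k + 17).
Gosper form: A/B · C(k+1)/C(k) with A=3, B=1, C=k**2 + 13*k/4 + 17/8.
Set up (3)·f(k+1) − (1)·f(k) − (k**2 + 13*k/4 + 17/8) = 0.
deg f ≤ 2 (via 0,0,2).
Solve for f: f(k) = (4*k**2 + k + 1)/8 (degree 2 ≤ 2).
Get s_k = R·t_k = 3**k*(-4*k**2 - k - 1) with R(k) = B(k−1)f(k)/C(k) = (4*k**2 + k + 1)/(8*k**2 + 26*k + 17).
Δs = 3**k*(-8*k**2 - 26*k - 17), as required.
Evaluate s at k=9 and k=1: -6574122 and -18; difference -6574104.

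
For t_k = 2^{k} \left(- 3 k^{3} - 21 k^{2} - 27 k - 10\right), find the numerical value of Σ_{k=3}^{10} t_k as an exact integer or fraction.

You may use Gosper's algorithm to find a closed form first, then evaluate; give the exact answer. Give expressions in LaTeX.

Σ = -8860872

Ratio r(k) = 2*(3*k**3 + 30*k**2 + 78*k + 61)/(3*k**3 + 21*k**2 + 27*k + 10).
So A=2 and B=1, with C=k**3 + 7*k**2 + 9*k + 10/3.
f must satisfy (2)·f(k+1) − (1)·f(k) = k**3 + 7*k**2 + 9*k + 10/3.
Degrees (0,0,3) ⇒ d ≤ 3.
Solve for f: f(k) = (3*k**3 + 3*k**2 - 3*k + 4)/3 (degree 3 ≤ 3).
Then R = B(k−1)f/C = (3*k**3 + 3*k**2 - 3*k + 4)/(3*k**3 + 21*k**2 + 27*k + 10), so s_k = R(k)·t_k = 2**k*(-3*k**3 - 3*k**2 + 3*k - 4).
Δs = 2**k*(-3*k**3 - 21*k**2 - 27*k - 10), as required.
Evaluate s at k=11 and k=3: -8861696 and -824; difference -8860872.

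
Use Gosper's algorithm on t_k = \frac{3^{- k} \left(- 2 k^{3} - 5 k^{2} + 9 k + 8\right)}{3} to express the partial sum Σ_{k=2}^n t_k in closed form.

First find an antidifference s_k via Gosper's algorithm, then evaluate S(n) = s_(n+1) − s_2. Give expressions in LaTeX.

r(k) = (2*k**3 + 11*k**2 + 7*k - 10)/(3*(2*k**3 + 5*k**2 - 9*k - 8)) after simplifying.
Take A(k)=1/3, B(k)=1, C(k)=k**3 + 5*k**2/2 - 9*k/2 - 4.
Solve (1/3)·f(k+1) − (1)·f(k) = k**3 + 5*k**2/2 - 9*k/2 - 4.
deg f ≤ 3 (via 0,0,3).
A polynomial solution: f(k) = -3*(k**3 + 4*k**2 + k - 1)/2.
R(k) = B(k−1)·f(k)/C(k) = -3*(k**3 + 4*k**2 + k - 1)/(2*k**3 + 5*k**2 - 9*k - 8); s_k = R·t_k = (k**3 + 4*k**2 + k - 1)/3**k.
Verify: (-2*k**3 - 5*k**2 + 9*k + 8)/(3*3**k) matches t_k.
Evaluate: s_(n+1) = 3**(-n - 1)*(n**3 + 7*n**2 + 12*n + 5); subtract s_(2) = 25/9 ⇒ S(n) = 3**(-n - 2)*(-25*3**n + 3*n**3 + 21*n**2 + 36*n + 15).

S(n) = 3^{- n - 2} \left(- 25 \cdot 3^{n} + 3 n^{3} + 21 n^{2} + 36 n + 15\right)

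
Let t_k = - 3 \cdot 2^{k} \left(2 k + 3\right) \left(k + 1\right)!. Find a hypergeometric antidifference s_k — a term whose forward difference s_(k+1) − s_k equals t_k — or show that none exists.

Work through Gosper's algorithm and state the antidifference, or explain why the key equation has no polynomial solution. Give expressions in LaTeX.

s_k = - 3 \cdot 2^{k} \left(k + 1\right)!

Compute t_(k+1)/t_k: get 2*(k + 2)*(2*k + 5)/(2*k + 3).
Gosper form: A/B · C(k+1)/C(k) with A=2*k + 4, B=1, C=k + 3/2.
Need (2*k + 4)·f(k+1) − (1)·f(k) = k + 3/2.
Bound: deg f ≤ 0.
Solving with deg f ≤ 0: f(k) = 1/2.
Certificate R = B(k−1)f/C = 1/(2*k + 3) gives s_k = -3*2**k*factorial(k + 1).
Check: Δs_k = -3*2**k*(2*k + 3)*factorial(k + 1). ✓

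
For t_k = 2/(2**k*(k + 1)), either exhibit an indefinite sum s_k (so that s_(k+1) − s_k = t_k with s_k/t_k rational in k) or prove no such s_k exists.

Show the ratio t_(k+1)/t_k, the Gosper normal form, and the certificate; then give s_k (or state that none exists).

r(k) = (k + 1)/(2*(k + 2)) after simplifying.
Gosper form: A/B · C(k+1)/C(k) with A=k/2 + 1/2, B=k + 2, C=1.
Key eq: (k/2 + 1/2)·f(k+1) = (k + 1)·f(k) + (1).
From deg A=1, deg B=1, deg C=0: d=-1.
Bound -1 < 0, so the key equation has no polynomial solution.

none — t_k is not Gosper-summable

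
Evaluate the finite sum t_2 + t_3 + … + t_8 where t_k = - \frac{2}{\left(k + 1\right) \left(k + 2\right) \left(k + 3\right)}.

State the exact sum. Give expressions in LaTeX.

Σ = -49/660

The ratio is (k + 1)/(k + 4).
So A=k + 1 and B=k + 4, with C=1.
f must satisfy (k + 1)·f(k+1) − (k + 3)·f(k) = 1.
Bound: deg f ≤ 2.
A polynomial solution: f(k) = k*(k + 3)/4.
Certificate R = B(k−1)f/C = k*(k + 3)**2/4 gives s_k = k*(-k - 3)/(2*(k + 1)*(k + 2)).
Check: Δs_k = -2/(k**3 + 6*k**2 + 11*k + 6). ✓
Sum = s_(9) − s_(2); s_(9) = -27/55, s_(2) = -5/12 ⇒ -49/660.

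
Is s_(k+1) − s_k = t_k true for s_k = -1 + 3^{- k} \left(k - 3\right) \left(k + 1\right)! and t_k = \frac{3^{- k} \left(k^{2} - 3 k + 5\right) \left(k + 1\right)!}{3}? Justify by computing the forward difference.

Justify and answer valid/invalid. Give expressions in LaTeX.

valid; difference matches t_k

s_(k+1) = 3**(-k - 1)*(k - 2)*factorial(k + 2) - 1
s_(k+1) − s_k = (k**2 - 3*k + 5)*factorial(k + 1)/(3*3**k)
(s_(k+1) − s_k) − t_k = 0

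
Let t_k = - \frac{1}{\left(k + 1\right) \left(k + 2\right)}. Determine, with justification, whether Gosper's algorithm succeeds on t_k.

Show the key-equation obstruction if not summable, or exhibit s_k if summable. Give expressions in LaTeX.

r(k) = (k + 1)/(k + 3) after simplifying.
Normal form (A,B,C) = (k + 1, k + 3, 1).
Set up (k + 1)·f(k+1) − (k + 2)·f(k) − (1) = 0.
Degrees (1,1,0) ⇒ d ≤ 1.
A polynomial solution: f(k) = k.
So s_k = (B(k−1)f/C)·t_k = (k*(k + 2))·t_k = -k/(k + 1).
s_(k+1) − s_k = -1/(k**2 + 3*k + 2) = t_k.

Yes. s_k = - \frac{k}{k + 1}.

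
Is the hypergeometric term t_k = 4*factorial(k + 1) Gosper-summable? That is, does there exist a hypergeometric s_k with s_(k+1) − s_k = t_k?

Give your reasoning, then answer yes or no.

No. Not Gosper-summable.

r(k) = k + 2 after simplifying.
A = k + 2, B = 1, C = 1.
Set up (k + 2)·f(k+1) − (1)·f(k) − (1) = 0.
From deg A=1, deg B=0, deg C=0: d=-1.
d = -1 < 0 ⇒ no nonzero polynomial f; not summable.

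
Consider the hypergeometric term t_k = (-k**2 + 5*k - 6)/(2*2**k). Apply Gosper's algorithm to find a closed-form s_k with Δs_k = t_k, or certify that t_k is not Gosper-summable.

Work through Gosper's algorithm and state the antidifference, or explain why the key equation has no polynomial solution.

s_k = (k**2 - 3*k + 4)/2**k

Step 1: r(k) = (k - 1)/(2*(k - 3)).
Factor: A=1/2; B=1; C=k**2 - 5*k + 6.
Set up (1/2)·f(k+1) − (1)·f(k) − (k**2 - 5*k + 6) = 0.
deg f ≤ 2 (via 0,0,2).
Solving with deg f ≤ 2: f(k) = -2*(k**2 - 3*k + 4).
Get s_k = R·t_k = (k**2 - 3*k + 4)/2**k with R(k) = B(k−1)f(k)/C(k) = -2*(k**2 - 3*k + 4)/((k - 3)*(k - 2)).
Check: Δs_k = (-k**2 + 5*k - 6)/(2*2**k). ✓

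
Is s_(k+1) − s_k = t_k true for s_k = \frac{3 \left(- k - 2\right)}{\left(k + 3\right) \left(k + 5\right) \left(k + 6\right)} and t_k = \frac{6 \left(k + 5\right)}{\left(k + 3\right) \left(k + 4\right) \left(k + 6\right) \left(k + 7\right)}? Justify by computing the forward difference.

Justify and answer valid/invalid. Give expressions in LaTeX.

s_(k+1) = 3*(-k - 3)/((k + 4)*(k + 6)*(k + 7))
s_(k+1) − s_k = 3*(2*k**2 + 11*k + 11)/(k**5 + 25*k**4 + 245*k**3 + 1175*k**2 + 2754*k + 2520)
(s_(k+1) − s_k) − t_k = 9*(-3*k - 13)/(k**5 + 25*k**4 + 245*k**3 + 1175*k**2 + 2754*k + 2520)

Invalid: residual \frac{9 \left(- 3 k - 13\right)}{k^{5} + 25 k^{4} + 245 k^{3} + 1175 k^{2} + 2754 k + 2520} ≠ 0.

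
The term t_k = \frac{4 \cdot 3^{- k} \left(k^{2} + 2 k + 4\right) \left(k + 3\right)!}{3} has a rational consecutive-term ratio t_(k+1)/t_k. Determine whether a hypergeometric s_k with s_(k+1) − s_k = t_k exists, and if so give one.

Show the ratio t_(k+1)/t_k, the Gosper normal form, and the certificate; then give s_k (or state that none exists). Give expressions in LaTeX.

s_k = 4 \cdot 3^{- k} k \left(k + 3\right)!

Compute t_(k+1)/t_k: get (k + 4)*(2*k + (k + 1)**2 + 6)/(3*(k**2 + 2*k + 4)).
A = k/3 + 4/3, B = 1, C = k**2 + 2*k + 4.
Solve (k/3 + 4/3)·f(k+1) − (1)·f(k) = k**2 + 2*k + 4.
From deg A=1, deg B=0, deg C=2: d=1.
Match coefficients ⇒ f(k) = 3*k.
Certificate R = B(k−1)f/C = 3*k/(k**2 + 2*k + 4) gives s_k = 4*k*factorial(k + 3)/3**k.
Check: Δs_k = 4*(k**2 + 2*k + 4)*factorial(k + 3)/(3*3**k). ✓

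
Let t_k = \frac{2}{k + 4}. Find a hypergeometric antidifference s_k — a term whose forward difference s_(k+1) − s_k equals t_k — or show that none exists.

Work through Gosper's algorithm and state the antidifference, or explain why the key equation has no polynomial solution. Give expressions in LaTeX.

none (Gosper's algorithm certifies no s_k)

Ratio r(k) = (k + 4)/(k + 5).
Factor: A=k + 4; B=k + 5; C=1.
f must satisfy (k + 4)·f(k+1) − (k + 4)·f(k) = 1.
Bound: deg f ≤ 0.
Put f(k) = c0: A·f(k+1) − B(k−1)·f(k) − C = -1; need -1 = 0 — inconsistent ⇒ no f, not summable.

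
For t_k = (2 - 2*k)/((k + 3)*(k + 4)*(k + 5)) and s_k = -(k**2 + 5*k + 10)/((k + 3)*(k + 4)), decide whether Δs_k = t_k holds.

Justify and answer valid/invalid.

Valid: the claim telescopes to t_k.

s_(k+1) = (-5*k - (k + 1)**2 - 15)/((k + 4)*(k + 5))
s_(k+1) − s_k = 2*(1 - k)/(k**3 + 12*k**2 + 47*k + 60)
(s_(k+1) − s_k) − t_k = 0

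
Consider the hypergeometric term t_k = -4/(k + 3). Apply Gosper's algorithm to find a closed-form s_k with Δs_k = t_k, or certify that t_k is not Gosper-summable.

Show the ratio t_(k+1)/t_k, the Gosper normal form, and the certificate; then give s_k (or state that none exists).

The ratio is (k + 3)/(k + 4).
Normal form (A,B,C) = (k + 3, k + 4, 1).
Key eq: (k + 3)·f(k+1) = (k + 3)·f(k) + (1).
Bound: deg f ≤ 0.
Generic f = c0 gives residual -1; -1 = 0 cannot hold, so t_k is not Gosper-summable.

none (Gosper's algorithm certifies no s_k)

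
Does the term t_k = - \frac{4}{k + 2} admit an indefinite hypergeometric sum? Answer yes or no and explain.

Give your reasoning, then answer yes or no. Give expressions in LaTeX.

No. Not Gosper-summable.

t_(k+1)/t_k = (k + 2)/(k + 3).
Gosper form: A/B · C(k+1)/C(k) with A=k + 2, B=k + 3, C=1.
Need (k + 2)·f(k+1) − (k + 2)·f(k) = 1.
From deg A=1, deg B=1, deg C=0: d=0.
Write f(k) = c0. Then LHS − RHS = -1, requiring -1 = 0: contradictory. No certificate.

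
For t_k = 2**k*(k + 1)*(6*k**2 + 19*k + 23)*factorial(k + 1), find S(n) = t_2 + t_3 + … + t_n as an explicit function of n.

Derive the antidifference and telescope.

Ratio r(k) = (k + 2)**2*(38*k + 12*(k + 1)**2 + 84)/((k + 1)*(6*k**2 + 19*k + 23)).
Normal form (A,B,C) = (2*k + 4, 1, k**3 + 25*k**2/6 + 7*k + 23/6).
Set up (2*k + 4)·f(k+1) − (1)·f(k) − (k**3 + 25*k**2/6 + 7*k + 23/6) = 0.
Bound: deg f ≤ 2.
Coefficient equations give f(k) = (3*k**2 + 2*k + 1)/6.
Certificate R = B(k−1)f/C = (3*k**2 + 2*k + 1)/((k + 1)*(6*k**2 + 19*k + 23)) gives s_k = 2**k*(3*k**2 + 2*k + 1)*factorial(k + 1).
Check: Δs_k = 2**k*(k + 1)*(6*k**2 + 19*k + 23)*factorial(k + 1). ✓
Telescope: S(n) = s_(n+1) − s_(2) = 2**(n + 1)*(3*n**2 + 8*n + 6)*factorial(n + 2) − (408) = 6*2**n*n**4*factorial(n) + 34*2**n*n**3*factorial(n) + 72*2**n*n**2*factorial(n) + 68*2**n*n*factorial(n) + 24*2**n*factorial(n) - 408.

S(n) = 6*2**n*n**4*factorial(n) + 34*2**n*n**3*factorial(n) + 72*2**n*n**2*factorial(n) + 68*2**n*n*factorial(n) + 24*2**n*factorial(n) - 408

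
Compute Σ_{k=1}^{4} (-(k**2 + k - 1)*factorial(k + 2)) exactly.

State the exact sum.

Step 1: r(k) = (k + 3)*(k + (k + 1)**2)/(k**2 + k - 1).
Normal form (A,B,C) = (k + 3, 1, k**2 + k - 1).
Need (k + 3)·f(k+1) − (1)·f(k) = k**2 + k - 1.
d = 1 from the (1,0,2) case.
Match coefficients ⇒ f(k) = k - 2.
Certificate R = B(k−1)f/C = (k - 2)/(k**2 + k - 1) gives s_k = -(k - 2)*factorial(k + 2).
Δs = -(k**2 + k - 1)*factorial(k + 2), as required.
Telescoping: Σ = s_(5) − s_(1) = -15120 − (6) = -15126.

Σ = -15126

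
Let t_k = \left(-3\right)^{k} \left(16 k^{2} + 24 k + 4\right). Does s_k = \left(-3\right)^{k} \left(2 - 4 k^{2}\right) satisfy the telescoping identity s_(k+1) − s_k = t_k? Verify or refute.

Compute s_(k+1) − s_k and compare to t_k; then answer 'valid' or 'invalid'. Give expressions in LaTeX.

s_(k+1) = (-3)**(k + 1)*(2 - 4*(k + 1)**2)
s_(k+1) − s_k = (-3)**k*(16*k**2 + 24*k + 4)
(s_(k+1) − s_k) − t_k = 0

valid; difference matches t_k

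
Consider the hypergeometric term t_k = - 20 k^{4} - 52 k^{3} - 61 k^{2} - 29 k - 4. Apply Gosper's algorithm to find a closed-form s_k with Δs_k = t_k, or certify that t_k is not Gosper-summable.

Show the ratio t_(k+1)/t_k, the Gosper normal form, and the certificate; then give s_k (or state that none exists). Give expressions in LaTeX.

The ratio is (20*k**4 + 132*k**3 + 337*k**2 + 387*k + 166)/(20*k**4 + 52*k**3 + 61*k**2 + 29*k + 4).
Normal form (A,B,C) = (1, 1, k**4 + 13*k**3/5 + 61*k**2/20 + 29*k/20 + 1/5).
Need (1)·f(k+1) − (1)·f(k) = k**4 + 13*k**3/5 + 61*k**2/20 + 29*k/20 + 1/5.
Bound: deg f ≤ 5.
A polynomial solution: f(k) = k*(4*k**4 + 3*k**3 + k**2 - 3*k - 1)/20.
R(k) = B(k−1)·f(k)/C(k) = k*(4*k**4 + 3*k**3 + k**2 - 3*k - 1)/(20*k**4 + 52*k**3 + 61*k**2 + 29*k + 4); s_k = R·t_k = k*(-4*k**4 - 3*k**3 - k**2 + 3*k + 1).
s_(k+1) − s_k = -20*k**4 - 52*k**3 - 61*k**2 - 29*k - 4 = t_k.

s_k = k \left(- 4 k^{4} - 3 k^{3} - k^{2} + 3 k + 1\right)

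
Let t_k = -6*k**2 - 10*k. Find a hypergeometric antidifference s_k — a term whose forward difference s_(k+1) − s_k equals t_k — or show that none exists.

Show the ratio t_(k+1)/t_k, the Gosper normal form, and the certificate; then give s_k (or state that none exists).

r(k) = (3*k**2 + 11*k + 8)/(k*(3*k + 5)) after simplifying.
A = 1, B = 1, C = k**2 + 5*k/3.
f must satisfy (1)·f(k+1) − (1)·f(k) = k**2 + 5*k/3.
From deg A=0, deg B=0, deg C=2: d=3.
Solving with deg f ≤ 3: f(k) = k*(k - 1)*(k + 2)/3.
Then R = B(k−1)f/C = (k - 1)*(k + 2)/(3*k + 5), so s_k = R(k)·t_k = 2*k*(-k**2 - k + 2).
Verify: 2*k*(-3*k - 5) matches t_k.

s_k = 2*k*(-k**2 - k + 2)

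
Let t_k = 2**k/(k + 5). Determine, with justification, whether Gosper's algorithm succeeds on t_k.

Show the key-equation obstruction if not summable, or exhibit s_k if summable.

No. Not Gosper-summable.

Compute t_(k+1)/t_k: get 2*(k + 5)/(k + 6).
A = 2*k + 10, B = k + 6, C = 1.
Solve (2*k + 10)·f(k+1) − (k + 5)·f(k) = 1.
deg f ≤ -1 (via 1,1,0).
Negative degree bound (-1): no f exists, t_k not Gosper-summable.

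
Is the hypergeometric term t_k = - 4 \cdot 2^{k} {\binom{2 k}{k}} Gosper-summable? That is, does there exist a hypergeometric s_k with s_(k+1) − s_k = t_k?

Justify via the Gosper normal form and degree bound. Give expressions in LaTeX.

No. Not Gosper-summable.

r(k) = 4*(2*k + 1)/(k + 1) after simplifying.
A = 8*k + 4, B = k + 1, C = 1.
Key eq: (8*k + 4)·f(k+1) = (k)·f(k) + (1).
Bound: deg f ≤ -1.
Negative degree bound (-1): no f exists, t_k not Gosper-summable.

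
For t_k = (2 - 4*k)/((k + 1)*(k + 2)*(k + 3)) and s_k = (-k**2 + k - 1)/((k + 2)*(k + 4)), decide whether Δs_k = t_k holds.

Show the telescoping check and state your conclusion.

Invalid: residual 3*(-k**3 + 2*k**2 + 16*k - 11)/(k**5 + 15*k**4 + 85*k**3 + 225*k**2 + 274*k + 120) ≠ 0.

s_(k+1) = (k - (k + 1)**2)/((k + 3)*(k + 5))
s_(k+1) − s_k = 7*(-k**2 - 3*k + 1)/(k**4 + 14*k**3 + 71*k**2 + 154*k + 120)
(s_(k+1) − s_k) − t_k = 3*(-k**3 + 2*k**2 + 16*k - 11)/(k**5 + 15*k**4 + 85*k**3 + 225*k**2 + 274*k + 120)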